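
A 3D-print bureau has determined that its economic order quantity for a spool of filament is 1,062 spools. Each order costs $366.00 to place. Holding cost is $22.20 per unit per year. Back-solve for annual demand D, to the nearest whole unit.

Invert the EOQ relation Q*² = 2DS/H.
From Q* = √(2DS/H): D = Q*²H / (2S) = 1,062² × 22.2 / (2 × 366) = 34205.105.

D ≈ 34,205 spools per year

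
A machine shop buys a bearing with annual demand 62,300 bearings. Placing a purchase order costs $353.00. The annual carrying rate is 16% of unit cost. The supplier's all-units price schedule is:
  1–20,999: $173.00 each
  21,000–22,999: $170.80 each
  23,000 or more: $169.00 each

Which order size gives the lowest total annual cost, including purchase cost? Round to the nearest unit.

Q* ≈ 1,261 bearings

Holding cost per unit per year at price C is H = 0.16·C.
For each price level, check whether its EOQ is feasible; otherwise the best quantity at that price is the breakpoint.
EOQ at $173.00 = 1260.6 (feasible in tier 1): TC = 62,300×$173.00 + (62,300/1260.6)×353 + (1260.6/2)×0.16×$173.00 = $10,812,792.29.
EOQ at $170.80 = 1268.7 < 21000, so use break Q=21000: TC = 62,300×$170.80 + (62,300/21000.0)×353 + (21000.0/2)×0.16×$170.80 = $10,928,831.23.
EOQ at $169.00 = 1275.4 < 23000, so use break Q=23000: TC = 62,300×$169.00 + (62,300/23000.0)×353 + (23000.0/2)×0.16×$169.00 = $10,840,616.17.
Lowest total cost is $10,812,792.29 at Q = 1260.6.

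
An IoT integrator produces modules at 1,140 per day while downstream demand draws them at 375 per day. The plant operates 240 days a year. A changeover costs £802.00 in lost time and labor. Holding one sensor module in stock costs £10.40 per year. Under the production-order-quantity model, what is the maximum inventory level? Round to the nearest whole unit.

Annual demand D = 375 × 240 = 90,000.
Production build-up factor (1 − d/p) = 1 − 375/1,140 = 0.6711.
Q* = √(2DS / (H(1 − d/p))) = √(2 × 90,000 × 802 / (10.4 × 0.6711)).
= √(144,360,000 / 6.9789) ≈ 4548.084.
Maximum inventory = Q*(1 − d/p) = 4548.084 × 0.6711 ≈ 3052.004.

I_max ≈ 3,052 modules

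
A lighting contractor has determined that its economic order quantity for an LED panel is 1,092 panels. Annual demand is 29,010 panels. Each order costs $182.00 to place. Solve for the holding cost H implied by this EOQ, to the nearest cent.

Squaring Q* = √(2DS/H) gives Q*² = 2DS/H.
From Q* = √(2DS/H): H = 2DS / Q*² = 2 × 29,010 × 182 / 1,092² = 8.8553.

H ≈ $8.86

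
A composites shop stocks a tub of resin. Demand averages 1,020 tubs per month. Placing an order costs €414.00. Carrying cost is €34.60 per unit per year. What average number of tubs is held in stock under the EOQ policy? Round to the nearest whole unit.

Average inventory ≈ 271 tubs

Annual demand D = 1,020 × 12 = 12,240.
The optimal lot size = √(2DS/H) = √(2 × 12,240 × 414 / 34.6) ≈ 541.21.
Average inventory = Q*/2 ≈ 541.21 / 2 = 270.606.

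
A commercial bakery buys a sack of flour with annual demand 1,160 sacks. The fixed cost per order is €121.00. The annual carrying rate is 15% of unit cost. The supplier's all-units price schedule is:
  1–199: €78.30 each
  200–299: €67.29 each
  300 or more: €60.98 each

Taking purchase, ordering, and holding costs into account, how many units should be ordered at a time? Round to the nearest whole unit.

Q* ≈ 300 sacks

Holding cost per unit per year at price C is H = 0.15·C.
Evaluate total cost at each tier's feasible EOQ or, if the EOQ is below the tier, at the tier's minimum quantity.
EOQ at €78.30 = 154.6 (feasible in tier 1): TC = 1,160×€78.30 + (1,160/154.6)×121 + (154.6/2)×0.15×€78.30 = €92,643.78.
EOQ at €67.29 = 166.8 < 200, so use break Q=200: TC = 1,160×€67.29 + (1,160/200.0)×121 + (200.0/2)×0.15×€67.29 = €79,767.55.
EOQ at €60.98 = 175.2 < 300, so use break Q=300: TC = 1,160×€60.98 + (1,160/300.0)×121 + (300.0/2)×0.15×€60.98 = €72,576.72.
Lowest total cost is €72,576.72 at Q = 300.0.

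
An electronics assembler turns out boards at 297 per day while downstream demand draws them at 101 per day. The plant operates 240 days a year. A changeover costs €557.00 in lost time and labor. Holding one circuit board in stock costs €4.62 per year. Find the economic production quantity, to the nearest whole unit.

Q* ≈ 2,976 boards

Annual demand D = 101 × 240 = 24,240.
Production build-up factor (1 − d/p) = 1 − 101/297 = 0.6599.
Q* = √(2DS / (H(1 − d/p))) = √(2 × 24,240 × 557 / (4.62 × 0.6599)).
= √(27,003,360 / 3.0489) ≈ 2976.035.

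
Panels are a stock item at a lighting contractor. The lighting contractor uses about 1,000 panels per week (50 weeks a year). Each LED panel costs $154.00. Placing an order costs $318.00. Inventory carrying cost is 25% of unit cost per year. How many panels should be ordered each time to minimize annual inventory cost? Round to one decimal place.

Annual demand D = 1,000 × 50 = 50,000.
Holding cost H = 0.25 × $154.00 = $38.5000 per unit per year.
EOQ = √(2DS / H) = √(2 × 50,000 × 318 / 38.5).
= √(31,800,000 / 38.5) = √825,974.026 ≈ 908.831.

Q* ≈ 908.8 panels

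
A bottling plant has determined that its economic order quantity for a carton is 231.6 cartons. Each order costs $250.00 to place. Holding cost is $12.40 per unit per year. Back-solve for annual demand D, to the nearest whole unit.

D ≈ 1,330 cartons per year

Invert the EOQ relation Q*² = 2DS/H.
From Q* = √(2DS/H): D = Q*²H / (2S) = 231.6² × 12.4 / (2 × 250) = 1330.236.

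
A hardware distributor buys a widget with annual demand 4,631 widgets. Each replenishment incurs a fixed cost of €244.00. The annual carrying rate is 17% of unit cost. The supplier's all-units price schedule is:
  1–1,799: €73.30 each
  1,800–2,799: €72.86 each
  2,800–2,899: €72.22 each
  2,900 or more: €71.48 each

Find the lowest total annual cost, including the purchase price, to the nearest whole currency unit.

TC* ≈ €344,759

Holding cost per unit per year at price C is H = 0.17·C.
Candidates are each tier's EOQ (if it falls in that tier) and each price-break quantity.
EOQ at €73.30 = 425.9 (feasible in tier 1): TC = 4,631×€73.30 + (4,631/425.9)×244 + (425.9/2)×0.17×€73.30 = €344,758.99.
EOQ at €72.86 = 427.1 < 1800, so use break Q=1800: TC = 4,631×€72.86 + (4,631/1800.0)×244 + (1800.0/2)×0.17×€72.86 = €349,190.00.
EOQ at €72.22 = 429.0 < 2800, so use break Q=2800: TC = 4,631×€72.22 + (4,631/2800.0)×244 + (2800.0/2)×0.17×€72.22 = €352,042.74.
EOQ at €71.48 = 431.3 < 2900, so use break Q=2900: TC = 4,631×€71.48 + (4,631/2900.0)×244 + (2900.0/2)×0.17×€71.48 = €349,033.34.
Lowest total cost among the candidates is at Q = 425.9.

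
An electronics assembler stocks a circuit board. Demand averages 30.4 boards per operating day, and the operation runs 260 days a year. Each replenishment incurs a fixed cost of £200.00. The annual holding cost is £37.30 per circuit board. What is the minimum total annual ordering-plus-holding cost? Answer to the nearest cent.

Annual demand D = 30.4 × 260 = 7,904.
The optimal lot size = √(2DS/H) = √(2 × 7,904 × 200 / 37.3) ≈ 291.14.
At Q*, ordering cost (D/Q*)S equals holding cost (Q*/2)H, each = √(DSH/2).
Minimum total = √(2DSH) = √(2 × 7,904 × 200 × 37.3) ≈ 10859.451.

TC* ≈ £10,859.45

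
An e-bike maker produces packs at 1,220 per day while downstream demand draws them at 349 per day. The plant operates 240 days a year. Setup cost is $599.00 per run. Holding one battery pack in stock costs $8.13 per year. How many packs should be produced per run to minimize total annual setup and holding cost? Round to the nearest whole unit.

Q* ≈ 4,158 packs

Annual demand D = 349 × 240 = 83,760.
Production build-up factor (1 − d/p) = 1 − 349/1,220 = 0.7139.
Q* = √(2DS / (H(1 − d/p))) = √(2 × 83,760 × 599 / (8.13 × 0.7139)).
= √(100,344,480 / 5.8043) ≈ 4157.883.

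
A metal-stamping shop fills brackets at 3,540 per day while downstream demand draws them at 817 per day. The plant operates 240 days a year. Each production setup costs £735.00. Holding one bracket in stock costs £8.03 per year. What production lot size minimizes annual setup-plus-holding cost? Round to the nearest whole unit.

Annual demand D = 817 × 240 = 196,080.
Production build-up factor (1 − d/p) = 1 − 817/3,540 = 0.7692.
Q* = √(2DS / (H(1 − d/p))) = √(2 × 196,080 × 735 / (8.03 × 0.7692)).
= √(288,237,600 / 6.1767) ≈ 6831.174.

Q* ≈ 6,831 brackets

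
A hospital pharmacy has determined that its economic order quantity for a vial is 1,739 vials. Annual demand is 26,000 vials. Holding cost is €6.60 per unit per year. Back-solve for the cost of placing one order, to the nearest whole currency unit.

Squaring Q* = √(2DS/H) gives Q*² = 2DS/H.
From Q* = √(2DS/H): S = Q*²H / (2D) = 1,739² × 6.6 / (2 × 26,000) = 383.8307.

S ≈ €384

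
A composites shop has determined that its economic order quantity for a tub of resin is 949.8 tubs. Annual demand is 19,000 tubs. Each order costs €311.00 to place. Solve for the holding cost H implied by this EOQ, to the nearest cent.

The basic EOQ model gives Q* = √(2DS/H); rearrange for the unknown.
From Q* = √(2DS/H): H = 2DS / Q*² = 2 × 19,000 × 311 / 949.8² = 13.1003.

H ≈ €13.10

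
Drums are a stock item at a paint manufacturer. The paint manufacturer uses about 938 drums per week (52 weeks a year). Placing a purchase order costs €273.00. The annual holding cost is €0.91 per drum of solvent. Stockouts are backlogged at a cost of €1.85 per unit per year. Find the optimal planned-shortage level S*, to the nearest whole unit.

Annual demand D = 938 × 52 = 48,776.
With planned backorders, Q* = √(2DS/H) · √((H+B)/B).
√(2DS/H) = √(2 × 48,776 × 273 / 0.91) = 5409.769.
√((H+B)/B) = √((0.91+1.85)/1.85) = 1.2214.
Q* ≈ 6607.656.
S* = Q* · H/(H+B) = 6607.656 × 0.91/2.76 ≈ 2178.611.

S* ≈ 2,179 drums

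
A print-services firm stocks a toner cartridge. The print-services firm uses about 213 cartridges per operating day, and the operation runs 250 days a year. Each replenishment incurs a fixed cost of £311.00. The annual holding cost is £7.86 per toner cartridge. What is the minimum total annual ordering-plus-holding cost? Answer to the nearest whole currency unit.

Annual demand D = 213 × 250 = 53,250.
EOQ = √(2DS/H) = √(2 × 53,250 × 311 / 7.86) ≈ 2052.79.
At the optimum the two cost components are equal, so total cost = 2·(Q*/2)H = Q*·H.
Minimum total = √(2DSH) = √(2 × 53,250 × 311 × 7.86) ≈ 16134.900.

TC* ≈ £16,135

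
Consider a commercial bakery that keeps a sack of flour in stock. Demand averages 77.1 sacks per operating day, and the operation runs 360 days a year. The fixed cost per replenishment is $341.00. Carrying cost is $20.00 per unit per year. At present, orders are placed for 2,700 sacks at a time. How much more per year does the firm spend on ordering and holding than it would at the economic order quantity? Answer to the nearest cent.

Extra cost ≈ $11,048.04 per year

Annual demand D = 77.1 × 360 = 27,756.
EOQ = √(2DS/H) = √(2 × 27,756 × 341 / 20) ≈ 972.87.
Cost at Q* = (D/Q*)S + (Q*/2)H = √(2DSH) ≈ $19,457.44.
Cost at Q = 2,700: (27,756/2,700)×341 + (2,700/2)×20 = $3,505.48 + $27,000.00 = $30,505.48.
Excess = $30,505.48 − $19,457.44 = $11,048.04.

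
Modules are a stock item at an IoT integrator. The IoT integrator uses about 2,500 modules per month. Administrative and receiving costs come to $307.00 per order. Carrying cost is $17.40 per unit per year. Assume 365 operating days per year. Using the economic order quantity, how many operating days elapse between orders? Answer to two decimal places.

Annual demand D = 2,500 × 12 = 30,000.
Q* = √(2DS/H) = √(2 × 30,000 × 307 / 17.4) ≈ 1028.89.
Cycle time = Q*/D × 365 = 1028.89 / 30,000 × 365 ≈ 12.518 days.

T ≈ 12.52 days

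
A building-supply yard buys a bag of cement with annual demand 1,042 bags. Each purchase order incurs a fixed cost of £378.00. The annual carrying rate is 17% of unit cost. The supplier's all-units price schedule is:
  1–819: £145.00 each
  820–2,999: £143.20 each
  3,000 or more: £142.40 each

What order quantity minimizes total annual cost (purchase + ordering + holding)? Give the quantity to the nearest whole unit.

Holding cost per unit per year at price C is H = 0.17·C.
For each price level, check whether its EOQ is feasible; otherwise the best quantity at that price is the breakpoint.
EOQ at £145.00 = 178.8 (feasible in tier 1): TC = 1,042×£145.00 + (1,042/178.8)×378 + (178.8/2)×0.17×£145.00 = £155,496.60.
EOQ at £143.20 = 179.9 < 820, so use break Q=820: TC = 1,042×£143.20 + (1,042/820.0)×378 + (820.0/2)×0.17×£143.20 = £159,675.78.
EOQ at £142.40 = 180.4 < 3000, so use break Q=3000: TC = 1,042×£142.40 + (1,042/3000.0)×378 + (3000.0/2)×0.17×£142.40 = £184,824.09.
Lowest total cost is £155,496.60 at Q = 178.8.

Q* ≈ 179 bags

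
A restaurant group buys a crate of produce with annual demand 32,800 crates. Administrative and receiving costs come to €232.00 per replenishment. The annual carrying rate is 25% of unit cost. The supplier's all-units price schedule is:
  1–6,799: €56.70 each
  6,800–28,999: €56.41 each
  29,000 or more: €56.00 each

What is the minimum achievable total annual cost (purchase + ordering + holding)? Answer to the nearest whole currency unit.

Holding cost per unit per year at price C is H = 0.25·C.
Candidates are each tier's EOQ (if it falls in that tier) and each price-break quantity.
EOQ at €56.70 = 1036.2 (feasible in tier 1): TC = 32,800×€56.70 + (32,800/1036.2)×232 + (1036.2/2)×0.25×€56.70 = €1,874,447.82.
EOQ at €56.41 = 1038.8 < 6800, so use break Q=6800: TC = 32,800×€56.41 + (32,800/6800.0)×232 + (6800.0/2)×0.25×€56.41 = €1,899,315.56.
EOQ at €56.00 = 1042.6 < 29000, so use break Q=29000: TC = 32,800×€56.00 + (32,800/29000.0)×232 + (29000.0/2)×0.25×€56.00 = €2,040,062.40.
Lowest total cost among the candidates is at Q = 1036.2.

TC* ≈ €1,874,448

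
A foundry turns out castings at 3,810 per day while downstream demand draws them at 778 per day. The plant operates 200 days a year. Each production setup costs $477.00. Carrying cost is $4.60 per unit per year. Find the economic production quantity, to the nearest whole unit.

Annual demand D = 778 × 200 = 155,600.
Production build-up factor (1 − d/p) = 1 − 778/3,810 = 0.7958.
Q* = √(2DS / (H(1 − d/p))) = √(2 × 155,600 × 477 / (4.6 × 0.7958)).
= √(148,442,400 / 3.6607) ≈ 6367.925.

Q* ≈ 6,368 castings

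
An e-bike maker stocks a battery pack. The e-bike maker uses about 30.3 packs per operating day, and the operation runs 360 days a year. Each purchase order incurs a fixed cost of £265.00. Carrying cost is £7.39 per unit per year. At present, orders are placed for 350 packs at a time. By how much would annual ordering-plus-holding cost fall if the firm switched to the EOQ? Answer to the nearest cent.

Annual demand D = 30.3 × 360 = 10,908.
EOQ = √(2DS/H) = √(2 × 10,908 × 265 / 7.39) ≈ 884.48.
Cost at Q* = (D/Q*)S + (Q*/2)H = √(2DSH) ≈ £6,536.31.
Cost at Q = 350: (10,908/350)×265 + (350/2)×7.39 = £8,258.91 + £1,293.25 = £9,552.16.
Excess = £9,552.16 − £6,536.31 = £3,015.85.

Extra cost ≈ £3,015.85 per year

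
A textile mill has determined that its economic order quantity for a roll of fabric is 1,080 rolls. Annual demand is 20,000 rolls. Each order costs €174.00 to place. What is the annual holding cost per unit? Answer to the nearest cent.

H ≈ €5.97

Squaring Q* = √(2DS/H) gives Q*² = 2DS/H.
From Q* = √(2DS/H): H = 2DS / Q*² = 2 × 20,000 × 174 / 1,080² = 5.9671.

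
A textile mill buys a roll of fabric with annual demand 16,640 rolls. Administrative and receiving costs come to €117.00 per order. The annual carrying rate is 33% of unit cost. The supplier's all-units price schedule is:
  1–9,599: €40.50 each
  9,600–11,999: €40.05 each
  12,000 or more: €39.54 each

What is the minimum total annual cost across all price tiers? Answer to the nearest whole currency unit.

TC* ≈ €681,134

Holding cost per unit per year at price C is H = 0.33·C.
Candidates are each tier's EOQ (if it falls in that tier) and each price-break quantity.
EOQ at €40.50 = 539.8 (feasible in tier 1): TC = 16,640×€40.50 + (16,640/539.8)×117 + (539.8/2)×0.33×€40.50 = €681,133.88.
EOQ at €40.05 = 542.8 < 9600, so use break Q=9600: TC = 16,640×€40.05 + (16,640/9600.0)×117 + (9600.0/2)×0.33×€40.05 = €730,074.00.
EOQ at €39.54 = 546.3 < 12000, so use break Q=12000: TC = 16,640×€39.54 + (16,640/12000.0)×117 + (12000.0/2)×0.33×€39.54 = €736,397.04.
Lowest total cost among the candidates is at Q = 539.8.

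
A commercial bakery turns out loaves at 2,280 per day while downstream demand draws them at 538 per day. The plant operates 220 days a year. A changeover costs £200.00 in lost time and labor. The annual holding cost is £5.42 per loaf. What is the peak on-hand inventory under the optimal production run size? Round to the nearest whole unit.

I_max ≈ 2,583 loaves

Annual demand D = 538 × 220 = 118,360.
Production build-up factor (1 − d/p) = 1 − 538/2,280 = 0.7640.
Q* = √(2DS / (H(1 − d/p))) = √(2 × 118,360 × 200 / (5.42 × 0.7640)).
= √(47,344,000 / 4.1411) ≈ 3381.241.
Maximum inventory = Q*(1 − d/p) = 3381.241 × 0.7640 ≈ 2583.387.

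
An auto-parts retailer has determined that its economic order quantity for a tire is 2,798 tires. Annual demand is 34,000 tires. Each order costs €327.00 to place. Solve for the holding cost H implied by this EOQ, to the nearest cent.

H ≈ €2.84

Invert the EOQ relation Q*² = 2DS/H.
From Q* = √(2DS/H): H = 2DS / Q*² = 2 × 34,000 × 327 / 2,798² = 2.8403.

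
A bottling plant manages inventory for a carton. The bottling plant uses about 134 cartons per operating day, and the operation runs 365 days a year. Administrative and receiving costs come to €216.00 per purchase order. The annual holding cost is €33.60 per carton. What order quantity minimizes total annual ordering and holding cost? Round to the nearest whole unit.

Q* ≈ 793 cartons

Annual demand D = 134 × 365 = 48,910.
EOQ = √(2DS / H) = √(2 × 48,910 × 216 / 33.6).
= √(21,129,120 / 33.6) = √628,842.8571 ≈ 792.996.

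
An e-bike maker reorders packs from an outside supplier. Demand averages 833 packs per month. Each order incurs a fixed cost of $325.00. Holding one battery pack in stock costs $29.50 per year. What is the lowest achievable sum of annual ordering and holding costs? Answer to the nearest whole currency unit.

TC* ≈ $13,845

Annual demand D = 833 × 12 = 9,996.
Q* = √(2DS/H) = √(2 × 9,996 × 325 / 29.5) ≈ 469.31.
At the optimum the two cost components are equal, so total cost = 2·(Q*/2)H = Q*·H.
Minimum total = √(2DSH) = √(2 × 9,996 × 325 × 29.5) ≈ 13844.613.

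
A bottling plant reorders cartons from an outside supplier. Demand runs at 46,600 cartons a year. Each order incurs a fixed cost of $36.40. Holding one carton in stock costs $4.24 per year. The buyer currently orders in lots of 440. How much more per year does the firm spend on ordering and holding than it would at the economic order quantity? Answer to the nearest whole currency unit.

Extra cost ≈ $995 per year

EOQ = √(2DS/H) = √(2 × 46,600 × 36.4 / 4.24) ≈ 894.49.
Cost at Q* = (D/Q*)S + (Q*/2)H = √(2DSH) ≈ $3,792.64.
Cost at Q = 440: (46,600/440)×36.4 + (440/2)×4.24 = $3,855.09 + $932.80 = $4,787.89.
Excess = $4,787.89 − $3,792.64 = $995.25.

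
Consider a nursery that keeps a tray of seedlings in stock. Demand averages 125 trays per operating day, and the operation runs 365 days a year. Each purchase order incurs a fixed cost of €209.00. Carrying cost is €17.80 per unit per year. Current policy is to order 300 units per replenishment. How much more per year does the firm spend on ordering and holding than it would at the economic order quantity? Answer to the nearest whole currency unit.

Extra cost ≈ €16,031 per year

Annual demand D = 125 × 365 = 45,625.
EOQ = √(2DS/H) = √(2 × 45,625 × 209 / 17.8) ≈ 1035.09.
Cost at Q* = (D/Q*)S + (Q*/2)H = √(2DSH) ≈ €18,424.66.
Cost at Q = 300: (45,625/300)×209 + (300/2)×17.8 = €31,785.42 + €2,670.00 = €34,455.42.
Excess = €34,455.42 − €18,424.66 = €16,030.75.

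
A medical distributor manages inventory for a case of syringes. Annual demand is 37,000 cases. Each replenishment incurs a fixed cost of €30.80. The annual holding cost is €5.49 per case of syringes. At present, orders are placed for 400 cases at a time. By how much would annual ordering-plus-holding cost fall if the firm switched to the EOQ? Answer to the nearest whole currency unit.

Extra cost ≈ €410 per year

EOQ = √(2DS/H) = √(2 × 37,000 × 30.8 / 5.49) ≈ 644.33.
Cost at Q* = (D/Q*)S + (Q*/2)H = √(2DSH) ≈ €3,537.34.
Cost at Q = 400: (37,000/400)×30.8 + (400/2)×5.49 = €2,849.00 + €1,098.00 = €3,947.00.
Excess = €3,947.00 − €3,537.34 = €409.66.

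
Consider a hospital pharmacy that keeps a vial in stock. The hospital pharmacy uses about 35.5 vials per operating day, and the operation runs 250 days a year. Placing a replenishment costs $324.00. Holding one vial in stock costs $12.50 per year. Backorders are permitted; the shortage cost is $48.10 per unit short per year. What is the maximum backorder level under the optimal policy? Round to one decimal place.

S* ≈ 157.0 vials

Annual demand D = 35.5 × 250 = 8,875.
With planned backorders, Q* = √(2DS/H) · √((H+B)/B).
√(2DS/H) = √(2 × 8,875 × 324 / 12.5) = 678.292.
√((H+B)/B) = √((12.5+48.1)/48.1) = 1.1224.
Q* ≈ 761.343.
S* = Q* · H/(H+B) = 761.343 × 12.5/60.6 ≈ 157.043.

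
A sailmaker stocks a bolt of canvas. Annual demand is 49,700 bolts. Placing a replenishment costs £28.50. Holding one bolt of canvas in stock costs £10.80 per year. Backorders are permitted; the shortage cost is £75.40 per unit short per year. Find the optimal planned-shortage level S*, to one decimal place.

With planned backorders, Q* = √(2DS/H) · √((H+B)/B).
√(2DS/H) = √(2 × 49,700 × 28.5 / 10.8) = 512.158.
√((H+B)/B) = √((10.8+75.4)/75.4) = 1.0692.
Q* ≈ 547.610.
S* = Q* · H/(H+B) = 547.610 × 10.8/86.2 ≈ 68.610.

S* ≈ 68.6 bolts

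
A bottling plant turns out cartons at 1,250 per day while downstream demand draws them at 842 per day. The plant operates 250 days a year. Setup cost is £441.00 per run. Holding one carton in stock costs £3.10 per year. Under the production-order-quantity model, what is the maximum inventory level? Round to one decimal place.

Annual demand D = 842 × 250 = 210,500.
Production build-up factor (1 − d/p) = 1 − 842/1,250 = 0.3264.
Q* = √(2DS / (H(1 − d/p))) = √(2 × 210,500 × 441 / (3.1 × 0.3264)).
= √(185,661,000 / 1.0118) ≈ 13545.793.
Maximum inventory = Q*(1 − d/p) = 13545.793 × 0.3264 ≈ 4421.347.

I_max ≈ 4,421.3 cartons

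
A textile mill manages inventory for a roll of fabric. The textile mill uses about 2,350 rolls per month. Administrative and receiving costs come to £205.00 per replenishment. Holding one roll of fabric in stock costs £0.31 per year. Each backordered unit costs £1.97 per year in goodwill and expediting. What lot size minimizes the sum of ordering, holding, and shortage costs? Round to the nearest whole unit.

Annual demand D = 2,350 × 12 = 28,200.
With planned backorders, Q* = √(2DS/H) · √((H+B)/B).
√(2DS/H) = √(2 × 28,200 × 205 / 0.31) = 6107.108.
√((H+B)/B) = √((0.31+1.97)/1.97) = 1.0758.
Q* ≈ 6570.069.

Q* ≈ 6,570 rolls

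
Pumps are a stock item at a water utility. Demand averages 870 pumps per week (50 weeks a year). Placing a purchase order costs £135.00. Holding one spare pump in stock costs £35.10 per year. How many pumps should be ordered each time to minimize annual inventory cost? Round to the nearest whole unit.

Annual demand D = 870 × 50 = 43,500.
EOQ = √(2DS / H) = √(2 × 43,500 × 135 / 35.1).
= √(11,745,000 / 35.1) = √334,615.3846 ≈ 578.459.

Q* ≈ 578 pumps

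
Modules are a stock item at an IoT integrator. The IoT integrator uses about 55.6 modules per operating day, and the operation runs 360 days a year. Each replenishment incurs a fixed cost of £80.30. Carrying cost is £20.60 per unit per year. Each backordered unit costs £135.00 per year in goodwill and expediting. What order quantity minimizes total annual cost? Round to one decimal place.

Annual demand D = 55.6 × 360 = 20,016.
With planned backorders, Q* = √(2DS/H) · √((H+B)/B).
√(2DS/H) = √(2 × 20,016 × 80.3 / 20.6) = 395.028.
√((H+B)/B) = √((20.6+135)/135) = 1.0736.
Q* ≈ 424.098.

Q* ≈ 424.1 modules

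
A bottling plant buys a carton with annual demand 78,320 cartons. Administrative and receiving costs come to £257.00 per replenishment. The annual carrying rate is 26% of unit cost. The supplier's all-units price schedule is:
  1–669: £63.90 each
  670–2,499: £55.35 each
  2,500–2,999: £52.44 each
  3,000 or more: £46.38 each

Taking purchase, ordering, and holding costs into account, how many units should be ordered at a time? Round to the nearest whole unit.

Q* ≈ 3,000 cartons

Holding cost per unit per year at price C is H = 0.26·C.
For each price level, check whether its EOQ is feasible; otherwise the best quantity at that price is the breakpoint.
Tier 1 (£63.90): EOQ = 1556.6 exceeds tier's upper bound 669, so this tier is dominated.
EOQ at £55.35 = 1672.5 (feasible in tier 2): TC = 78,320×£55.35 + (78,320/1672.5)×257 + (1672.5/2)×0.26×£55.35 = £4,359,081.30.
EOQ at £52.44 = 1718.3 < 2500, so use break Q=2500: TC = 78,320×£52.44 + (78,320/2500.0)×257 + (2500.0/2)×0.26×£52.44 = £4,132,195.10.
EOQ at £46.38 = 1827.1 < 3000, so use break Q=3000: TC = 78,320×£46.38 + (78,320/3000.0)×257 + (3000.0/2)×0.26×£46.38 = £3,657,279.21.
Lowest total cost is £3,657,279.21 at Q = 3000.0.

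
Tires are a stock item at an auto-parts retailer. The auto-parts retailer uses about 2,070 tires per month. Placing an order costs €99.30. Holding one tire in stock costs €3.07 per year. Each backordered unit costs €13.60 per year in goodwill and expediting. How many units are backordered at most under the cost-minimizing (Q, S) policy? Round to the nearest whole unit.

Annual demand D = 2,070 × 12 = 24,840.
With planned backorders, Q* = √(2DS/H) · √((H+B)/B).
√(2DS/H) = √(2 × 24,840 × 99.3 / 3.07) = 1267.641.
√((H+B)/B) = √((3.07+13.6)/13.6) = 1.1071.
Q* ≈ 1403.442.
S* = Q* · H/(H+B) = 1403.442 × 3.07/16.67 ≈ 258.462.

S* ≈ 258 tires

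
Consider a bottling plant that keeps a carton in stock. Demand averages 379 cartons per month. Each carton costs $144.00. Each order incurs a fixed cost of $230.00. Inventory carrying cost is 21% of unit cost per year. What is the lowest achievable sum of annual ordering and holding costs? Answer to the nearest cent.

TC* ≈ $7,953.90

Annual demand D = 379 × 12 = 4,548.
Holding cost H = 0.21 × $144.00 = $30.2400 per unit per year.
The optimal lot size = √(2DS/H) = √(2 × 4,548 × 230 / 30.24) ≈ 263.03.
At the optimum the two cost components are equal, so total cost = 2·(Q*/2)H = Q*·H.
Minimum total = √(2DSH) = √(2 × 4,548 × 230 × 30.24) ≈ 7953.898.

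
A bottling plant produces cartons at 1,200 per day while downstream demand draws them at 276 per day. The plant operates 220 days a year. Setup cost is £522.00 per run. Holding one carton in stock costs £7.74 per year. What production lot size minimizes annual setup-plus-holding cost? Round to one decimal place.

Q* ≈ 3,261.4 cartons

Annual demand D = 276 × 220 = 60,720.
Production build-up factor (1 − d/p) = 1 − 276/1,200 = 0.7700.
Q* = √(2DS / (H(1 − d/p))) = √(2 × 60,720 × 522 / (7.74 × 0.7700)).
= √(63,391,680 / 5.9598) ≈ 3261.372.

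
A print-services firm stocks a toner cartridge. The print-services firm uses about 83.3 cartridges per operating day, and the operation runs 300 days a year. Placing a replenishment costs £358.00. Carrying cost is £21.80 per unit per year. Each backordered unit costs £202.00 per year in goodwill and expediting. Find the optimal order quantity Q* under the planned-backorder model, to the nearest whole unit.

Q* ≈ 954 cartridges

Annual demand D = 83.3 × 300 = 24,990.
With planned backorders, Q* = √(2DS/H) · √((H+B)/B).
√(2DS/H) = √(2 × 24,990 × 358 / 21.8) = 905.965.
√((H+B)/B) = √((21.8+202)/202) = 1.0526.
Q* ≈ 953.599.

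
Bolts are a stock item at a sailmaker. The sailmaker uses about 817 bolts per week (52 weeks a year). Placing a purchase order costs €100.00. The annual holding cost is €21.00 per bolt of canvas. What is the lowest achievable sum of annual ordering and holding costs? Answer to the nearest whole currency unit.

TC* ≈ €13,358

Annual demand D = 817 × 52 = 42,484.
EOQ = √(2DS/H) = √(2 × 42,484 × 100 / 21) ≈ 636.09.
At the optimum the two cost components are equal, so total cost = 2·(Q*/2)H = Q*·H.
Minimum total = √(2DSH) = √(2 × 42,484 × 100 × 21) ≈ 13357.874.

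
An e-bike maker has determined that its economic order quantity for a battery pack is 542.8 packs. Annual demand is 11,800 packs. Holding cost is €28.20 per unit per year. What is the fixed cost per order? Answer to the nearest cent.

S ≈ €352.06

Squaring Q* = √(2DS/H) gives Q*² = 2DS/H.
From Q* = √(2DS/H): S = Q*²H / (2D) = 542.8² × 28.2 / (2 × 11,800) = 352.0601.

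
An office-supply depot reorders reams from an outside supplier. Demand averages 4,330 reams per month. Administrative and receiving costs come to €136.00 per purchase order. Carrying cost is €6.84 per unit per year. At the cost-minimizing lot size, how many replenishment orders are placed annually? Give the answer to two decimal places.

Annual demand D = 4,330 × 12 = 51,960.
EOQ = √(2DS/H) = √(2 × 51,960 × 136 / 6.84) ≈ 1437.44.
Orders per year = D / Q* = 51,960 / 1437.44 ≈ 36.147.

N ≈ 36.15 orders per year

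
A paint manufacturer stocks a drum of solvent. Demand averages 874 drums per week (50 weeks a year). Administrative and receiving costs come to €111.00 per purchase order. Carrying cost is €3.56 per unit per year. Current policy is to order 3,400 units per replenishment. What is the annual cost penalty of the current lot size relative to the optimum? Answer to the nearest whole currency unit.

Annual demand D = 874 × 50 = 43,700.
EOQ = √(2DS/H) = √(2 × 43,700 × 111 / 3.56) ≈ 1650.79.
Cost at Q* = (D/Q*)S + (Q*/2)H = √(2DSH) ≈ €5,876.82.
Cost at Q = 3,400: (43,700/3,400)×111 + (3,400/2)×3.56 = €1,426.68 + €6,052.00 = €7,478.68.
Excess = €7,478.68 − €5,876.82 = €1,601.86.

Extra cost ≈ €1,602 per year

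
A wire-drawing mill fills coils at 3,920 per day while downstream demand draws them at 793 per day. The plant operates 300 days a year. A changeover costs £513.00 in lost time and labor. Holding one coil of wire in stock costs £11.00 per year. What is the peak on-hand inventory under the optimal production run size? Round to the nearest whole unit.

I_max ≈ 4,207 coils

Annual demand D = 793 × 300 = 237,900.
Production build-up factor (1 − d/p) = 1 − 793/3,920 = 0.7977.
Q* = √(2DS / (H(1 − d/p))) = √(2 × 237,900 × 513 / (11 × 0.7977)).
= √(244,085,400 / 8.7747) ≈ 5274.164.
Maximum inventory = Q*(1 − d/p) = 5274.164 × 0.7977 ≈ 4207.222.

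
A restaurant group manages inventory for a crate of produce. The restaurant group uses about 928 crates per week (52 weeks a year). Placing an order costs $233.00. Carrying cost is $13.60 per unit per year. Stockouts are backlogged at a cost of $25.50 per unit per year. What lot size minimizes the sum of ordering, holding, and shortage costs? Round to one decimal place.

Q* ≈ 1,592.3 crates

Annual demand D = 928 × 52 = 48,256.
With planned backorders, Q* = √(2DS/H) · √((H+B)/B).
√(2DS/H) = √(2 × 48,256 × 233 / 13.6) = 1285.876.
√((H+B)/B) = √((13.6+25.5)/25.5) = 1.2383.
Q* ≈ 1592.273.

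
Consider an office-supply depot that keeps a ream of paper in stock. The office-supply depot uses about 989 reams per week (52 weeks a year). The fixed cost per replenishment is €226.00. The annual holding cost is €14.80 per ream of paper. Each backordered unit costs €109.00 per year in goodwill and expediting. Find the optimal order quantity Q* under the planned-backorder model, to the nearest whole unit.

Q* ≈ 1,336 reams

Annual demand D = 989 × 52 = 51,428.
With planned backorders, Q* = √(2DS/H) · √((H+B)/B).
√(2DS/H) = √(2 × 51,428 × 226 / 14.8) = 1253.251.
√((H+B)/B) = √((14.8+109)/109) = 1.0657.
Q* ≈ 1335.627.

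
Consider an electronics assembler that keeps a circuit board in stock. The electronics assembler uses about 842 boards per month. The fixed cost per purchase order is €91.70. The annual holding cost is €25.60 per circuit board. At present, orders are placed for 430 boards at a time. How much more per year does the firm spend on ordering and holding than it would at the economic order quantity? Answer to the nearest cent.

Extra cost ≈ €771.16 per year

Annual demand D = 842 × 12 = 10,104.
EOQ = √(2DS/H) = √(2 × 10,104 × 91.7 / 25.6) ≈ 269.05.
Cost at Q* = (D/Q*)S + (Q*/2)H = √(2DSH) ≈ €6,887.57.
Cost at Q = 430: (10,104/430)×91.7 + (430/2)×25.6 = €2,154.74 + €5,504.00 = €7,658.74.
Excess = €7,658.74 − €6,887.57 = €771.16.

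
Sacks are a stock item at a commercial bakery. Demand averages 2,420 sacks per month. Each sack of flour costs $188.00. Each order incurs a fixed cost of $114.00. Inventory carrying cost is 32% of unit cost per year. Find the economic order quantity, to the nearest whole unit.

Q* ≈ 332 sacks

Annual demand D = 2,420 × 12 = 29,040.
Holding cost H = 0.32 × $188.00 = $60.1600 per unit per year.
EOQ = √(2DS / H) = √(2 × 29,040 × 114 / 60.16).
= √(6,621,120 / 60.16) = √110,058.5106 ≈ 331.751.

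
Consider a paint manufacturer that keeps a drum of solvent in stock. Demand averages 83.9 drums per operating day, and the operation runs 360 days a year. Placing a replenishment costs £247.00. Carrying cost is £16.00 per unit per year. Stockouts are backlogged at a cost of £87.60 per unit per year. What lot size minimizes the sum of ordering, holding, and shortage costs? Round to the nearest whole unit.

Q* ≈ 1,050 drums

Annual demand D = 83.9 × 360 = 30,204.
With planned backorders, Q* = √(2DS/H) · √((H+B)/B).
√(2DS/H) = √(2 × 30,204 × 247 / 16) = 965.686.
√((H+B)/B) = √((16+87.6)/87.6) = 1.0875.
Q* ≈ 1050.180.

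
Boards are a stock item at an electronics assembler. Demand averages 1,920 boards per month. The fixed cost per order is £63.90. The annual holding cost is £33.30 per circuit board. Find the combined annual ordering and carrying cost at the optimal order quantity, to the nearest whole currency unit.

TC* ≈ £9,902

Annual demand D = 1,920 × 12 = 23,040.
Q* = √(2DS/H) = √(2 × 23,040 × 63.9 / 33.3) ≈ 297.36.
At Q*, ordering cost (D/Q*)S equals holding cost (Q*/2)H, each = √(DSH/2).
Minimum total = √(2DSH) = √(2 × 23,040 × 63.9 × 33.3) ≈ 9902.134.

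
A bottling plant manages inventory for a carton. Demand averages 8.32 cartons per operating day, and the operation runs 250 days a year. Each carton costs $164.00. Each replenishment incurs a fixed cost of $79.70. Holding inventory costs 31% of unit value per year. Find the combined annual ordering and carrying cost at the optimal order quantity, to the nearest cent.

Annual demand D = 8.32 × 250 = 2,080.
Holding cost H = 0.31 × $164.00 = $50.8400 per unit per year.
Q* = √(2DS/H) = √(2 × 2,080 × 79.7 / 50.84) ≈ 80.76.
At Q*, ordering cost (D/Q*)S equals holding cost (Q*/2)H, each = √(DSH/2).
Minimum total = √(2DSH) = √(2 × 2,080 × 79.7 × 50.84) ≈ 4105.619.

TC* ≈ $4,105.62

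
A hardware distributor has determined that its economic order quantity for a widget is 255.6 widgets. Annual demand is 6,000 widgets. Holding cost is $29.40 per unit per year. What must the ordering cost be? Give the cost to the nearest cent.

S ≈ $160.06

Squaring Q* = √(2DS/H) gives Q*² = 2DS/H.
From Q* = √(2DS/H): S = Q*²H / (2D) = 255.6² × 29.4 / (2 × 6,000) = 160.0618.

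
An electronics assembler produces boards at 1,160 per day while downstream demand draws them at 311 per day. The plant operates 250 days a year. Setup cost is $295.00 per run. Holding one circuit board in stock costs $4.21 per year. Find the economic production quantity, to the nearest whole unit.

Annual demand D = 311 × 250 = 77,750.
Production build-up factor (1 − d/p) = 1 − 311/1,160 = 0.7319.
Q* = √(2DS / (H(1 − d/p))) = √(2 × 77,750 × 295 / (4.21 × 0.7319)).
= √(45,872,500 / 3.0813) ≈ 3858.427.

Q* ≈ 3,858 boards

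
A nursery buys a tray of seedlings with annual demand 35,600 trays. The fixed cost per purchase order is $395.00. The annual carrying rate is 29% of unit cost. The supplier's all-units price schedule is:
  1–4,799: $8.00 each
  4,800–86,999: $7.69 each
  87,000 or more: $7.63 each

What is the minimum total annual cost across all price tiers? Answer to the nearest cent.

Holding cost per unit per year at price C is H = 0.29·C.
Evaluate total cost at each tier's feasible EOQ or, if the EOQ is below the tier, at the tier's minimum quantity.
EOQ at $8.00 = 3481.7 (feasible in tier 1): TC = 35,600×$8.00 + (35,600/3481.7)×395 + (3481.7/2)×0.29×$8.00 = $292,877.60.
EOQ at $7.69 = 3551.2 < 4800, so use break Q=4800: TC = 35,600×$7.69 + (35,600/4800.0)×395 + (4800.0/2)×0.29×$7.69 = $282,045.82.
EOQ at $7.63 = 3565.1 < 87000, so use break Q=87000: TC = 35,600×$7.63 + (35,600/87000.0)×395 + (87000.0/2)×0.29×$7.63 = $368,042.08.
Lowest total cost among the candidates is at Q = 4800.0.

TC* ≈ $282,045.82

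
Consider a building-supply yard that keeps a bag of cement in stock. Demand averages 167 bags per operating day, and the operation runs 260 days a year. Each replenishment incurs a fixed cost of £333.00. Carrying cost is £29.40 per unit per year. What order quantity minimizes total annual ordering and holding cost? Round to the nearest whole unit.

Annual demand D = 167 × 260 = 43,420.
EOQ = √(2DS / H) = √(2 × 43,420 × 333 / 29.4).
= √(28,917,720 / 29.4) = √983,595.9184 ≈ 991.764.

Q* ≈ 992 bags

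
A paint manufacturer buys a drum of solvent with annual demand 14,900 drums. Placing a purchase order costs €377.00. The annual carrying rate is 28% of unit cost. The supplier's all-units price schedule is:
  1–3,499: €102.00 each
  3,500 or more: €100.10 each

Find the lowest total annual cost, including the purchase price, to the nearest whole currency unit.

Holding cost per unit per year at price C is H = 0.28·C.
Candidates are each tier's EOQ (if it falls in that tier) and each price-break quantity.
EOQ at €102.00 = 627.2 (feasible in tier 1): TC = 14,900×€102.00 + (14,900/627.2)×377 + (627.2/2)×0.28×€102.00 = €1,537,712.57.
EOQ at €100.10 = 633.1 < 3500, so use break Q=3500: TC = 14,900×€100.10 + (14,900/3500.0)×377 + (3500.0/2)×0.28×€100.10 = €1,542,143.94.
Lowest total cost among the candidates is at Q = 627.2.

TC* ≈ €1,537,713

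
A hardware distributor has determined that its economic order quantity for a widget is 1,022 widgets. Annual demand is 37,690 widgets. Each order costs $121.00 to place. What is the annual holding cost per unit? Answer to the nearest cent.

H ≈ $8.73

The basic EOQ model gives Q* = √(2DS/H); rearrange for the unknown.
From Q* = √(2DS/H): H = 2DS / Q*² = 2 × 37,690 × 121 / 1,022² = 8.7325.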